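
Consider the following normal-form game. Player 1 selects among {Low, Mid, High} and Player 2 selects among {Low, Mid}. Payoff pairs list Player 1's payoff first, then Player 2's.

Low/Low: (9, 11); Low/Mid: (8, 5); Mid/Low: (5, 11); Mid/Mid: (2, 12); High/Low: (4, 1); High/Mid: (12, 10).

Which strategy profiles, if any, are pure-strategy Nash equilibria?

(Low, Low) and (High, Mid)

A profile is a Nash equilibrium when each player is best-responding to the other.
Player 1's best responses — vs Low: Low (payoff 9); vs Mid: High (payoff 12).
Player 2's best responses — vs Low: Low (payoff 11); vs Mid: Mid (payoff 12); vs High: Mid (payoff 10).
Mutual best responses occur at (Low, Low) and (High, Mid); at each, neither player gains by switching.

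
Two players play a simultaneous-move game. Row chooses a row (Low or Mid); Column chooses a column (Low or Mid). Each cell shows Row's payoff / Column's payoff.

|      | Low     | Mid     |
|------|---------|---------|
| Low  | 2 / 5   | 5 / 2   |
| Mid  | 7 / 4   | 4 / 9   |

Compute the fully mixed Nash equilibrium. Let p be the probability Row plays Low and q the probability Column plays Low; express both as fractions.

In a mixed NE each player is indifferent between their pure strategies, so the opponent's mix sets the indifference.
Column indifferent between Low and Mid: p·5 + (1−p)·4 = p·2 + (1−p)·9 ⟹ 4 + 1p = 9 + (-7)p ⟹ p = 5/8.
Row indifferent between Low and Mid: q·2 + (1−q)·5 = q·7 + (1−q)·4 ⟹ 5 + (-3)q = 4 + 3q ⟹ q = 1/6.

p = 5/8, q = 1/6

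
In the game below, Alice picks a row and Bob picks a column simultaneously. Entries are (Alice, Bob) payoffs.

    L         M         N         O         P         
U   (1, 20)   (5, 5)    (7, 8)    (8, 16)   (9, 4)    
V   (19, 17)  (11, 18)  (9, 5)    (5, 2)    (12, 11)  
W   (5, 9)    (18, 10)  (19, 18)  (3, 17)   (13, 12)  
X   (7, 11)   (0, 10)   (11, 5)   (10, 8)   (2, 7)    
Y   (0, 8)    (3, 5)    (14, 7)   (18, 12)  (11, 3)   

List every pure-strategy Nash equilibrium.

Check mutual best responses: a cell is a NE iff neither player can gain by unilaterally deviating.
Alice's best responses — vs L: V (payoff 19); vs M: W (payoff 18); vs N: W (payoff 19); vs O: Y (payoff 18); vs P: W (payoff 13).
Bob's best responses — vs U: L (payoff 20); vs V: M (payoff 18); vs W: N (payoff 18); vs X: L (payoff 11); vs Y: O (payoff 12).
Mutual best responses occur at (W, N) and (Y, O); at each, neither player gains by switching.

(W, N) and (Y, O)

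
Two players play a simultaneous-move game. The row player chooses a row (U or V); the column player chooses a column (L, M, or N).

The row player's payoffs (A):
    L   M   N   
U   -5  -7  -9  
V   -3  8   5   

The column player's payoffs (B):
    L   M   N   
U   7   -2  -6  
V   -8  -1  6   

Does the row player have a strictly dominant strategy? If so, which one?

A strategy is strictly dominant if it gives the row player a strictly higher payoff than every other strategy, against every choice by the opponent.
V strictly dominates: vs L: -3 > -5; vs M: 8 > -7; vs N: 5 > -9.

V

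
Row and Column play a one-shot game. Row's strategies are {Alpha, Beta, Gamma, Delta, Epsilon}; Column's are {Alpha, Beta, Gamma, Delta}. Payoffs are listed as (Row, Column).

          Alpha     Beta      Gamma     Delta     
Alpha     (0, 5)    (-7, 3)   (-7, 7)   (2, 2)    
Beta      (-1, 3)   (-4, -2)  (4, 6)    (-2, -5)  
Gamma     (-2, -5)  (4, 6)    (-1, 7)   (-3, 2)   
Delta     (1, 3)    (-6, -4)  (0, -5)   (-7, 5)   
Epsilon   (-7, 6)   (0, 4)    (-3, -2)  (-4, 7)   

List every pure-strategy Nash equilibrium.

(Beta, Gamma)

Find each player's best response to every opponent strategy; NE are the intersections.
Row's best responses — vs Alpha: Delta (payoff 1); vs Beta: Gamma (payoff 4); vs Gamma: Beta (payoff 4); vs Delta: Alpha (payoff 2).
Column's best responses — vs Alpha: Gamma (payoff 7); vs Beta: Gamma (payoff 6); vs Gamma: Gamma (payoff 7); vs Delta: Delta (payoff 5); vs Epsilon: Delta (payoff 7).
The only mutual best response is (Beta, Gamma); neither player gains by switching there.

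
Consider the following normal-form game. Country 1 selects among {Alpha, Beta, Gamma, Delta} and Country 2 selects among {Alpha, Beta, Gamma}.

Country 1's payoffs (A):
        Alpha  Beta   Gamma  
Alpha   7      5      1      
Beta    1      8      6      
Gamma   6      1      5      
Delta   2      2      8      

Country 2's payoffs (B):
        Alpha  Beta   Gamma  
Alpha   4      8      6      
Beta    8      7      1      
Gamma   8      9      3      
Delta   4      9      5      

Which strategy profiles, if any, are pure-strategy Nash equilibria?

No pure-strategy Nash equilibrium

A profile is a Nash equilibrium when each player is best-responding to the other.
Country 1's best responses — vs Alpha: Alpha (payoff 7); vs Beta: Beta (payoff 8); vs Gamma: Delta (payoff 8).
Country 2's best responses — vs Alpha: Beta (payoff 8); vs Beta: Alpha (payoff 8); vs Gamma: Beta (payoff 9); vs Delta: Beta (payoff 9).
No cell has both players best-responding. For instance, Country 1's best reply to Alpha is Alpha, but against Alpha Country 2 prefers Beta over Alpha.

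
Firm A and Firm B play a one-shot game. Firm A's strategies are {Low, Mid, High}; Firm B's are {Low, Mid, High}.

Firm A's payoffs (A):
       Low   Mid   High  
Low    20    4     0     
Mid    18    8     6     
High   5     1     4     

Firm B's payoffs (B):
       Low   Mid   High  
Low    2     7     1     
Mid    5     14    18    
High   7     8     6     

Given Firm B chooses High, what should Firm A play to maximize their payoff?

With Firm B fixed at High, Firm A's payoffs are: Low → 0, Mid → 6, High → 4.
The maximum is 6, achieved by Mid.

Mid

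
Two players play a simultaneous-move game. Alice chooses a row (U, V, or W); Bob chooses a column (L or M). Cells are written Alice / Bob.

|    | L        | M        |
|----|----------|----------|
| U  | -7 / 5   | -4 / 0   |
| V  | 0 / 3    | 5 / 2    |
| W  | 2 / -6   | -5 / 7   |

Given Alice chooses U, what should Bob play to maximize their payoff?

L

With Alice fixed at U, Bob's payoffs are: L → 5, M → 0.
The maximum is 5, achieved by L.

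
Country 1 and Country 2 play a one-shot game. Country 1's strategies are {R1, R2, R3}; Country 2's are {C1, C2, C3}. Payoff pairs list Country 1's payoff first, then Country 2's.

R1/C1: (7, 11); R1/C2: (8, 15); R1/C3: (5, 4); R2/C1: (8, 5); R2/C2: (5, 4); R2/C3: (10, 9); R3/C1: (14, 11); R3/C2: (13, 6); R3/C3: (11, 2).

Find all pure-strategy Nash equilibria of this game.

A profile is a Nash equilibrium when each player is best-responding to the other.
Country 1's best responses — vs C1: R3 (payoff 14); vs C2: R3 (payoff 13); vs C3: R3 (payoff 11).
Country 2's best responses — vs R1: C2 (payoff 15); vs R2: C3 (payoff 9); vs R3: C1 (payoff 11).
The only mutual best response is (R3, C1); neither player gains by switching there.

(R3, C1)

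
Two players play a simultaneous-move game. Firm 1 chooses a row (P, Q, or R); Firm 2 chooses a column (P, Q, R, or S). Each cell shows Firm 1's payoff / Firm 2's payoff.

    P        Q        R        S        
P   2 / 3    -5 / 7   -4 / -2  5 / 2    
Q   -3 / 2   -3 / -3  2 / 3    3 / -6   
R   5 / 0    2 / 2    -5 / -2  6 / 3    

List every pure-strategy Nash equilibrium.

(Q, R) and (R, S)

A profile is a Nash equilibrium when each player is best-responding to the other.
Firm 1's best responses — vs P: R (payoff 5); vs Q: R (payoff 2); vs R: Q (payoff 2); vs S: R (payoff 6).
Firm 2's best responses — vs P: Q (payoff 7); vs Q: R (payoff 3); vs R: S (payoff 3).
Mutual best responses occur at (Q, R) and (R, S); at each, neither player gains by switching.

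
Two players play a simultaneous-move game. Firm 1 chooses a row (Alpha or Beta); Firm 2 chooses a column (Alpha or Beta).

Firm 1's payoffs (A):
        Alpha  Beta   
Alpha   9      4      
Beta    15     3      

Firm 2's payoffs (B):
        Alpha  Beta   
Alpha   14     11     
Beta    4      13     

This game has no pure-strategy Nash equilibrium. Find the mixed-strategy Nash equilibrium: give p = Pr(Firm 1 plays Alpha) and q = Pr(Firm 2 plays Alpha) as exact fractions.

In a mixed NE each player is indifferent between their pure strategies, so the opponent's mix sets the indifference.
Firm 2 indifferent between Alpha and Beta: p·14 + (1−p)·4 = p·11 + (1−p)·13 ⟹ 4 + 10p = 13 + (-2)p ⟹ p = 3/4.
Firm 1 indifferent between Alpha and Beta: q·9 + (1−q)·4 = q·15 + (1−q)·3 ⟹ 4 + 5q = 3 + 12q ⟹ q = 1/7.

p = 3/4, q = 1/7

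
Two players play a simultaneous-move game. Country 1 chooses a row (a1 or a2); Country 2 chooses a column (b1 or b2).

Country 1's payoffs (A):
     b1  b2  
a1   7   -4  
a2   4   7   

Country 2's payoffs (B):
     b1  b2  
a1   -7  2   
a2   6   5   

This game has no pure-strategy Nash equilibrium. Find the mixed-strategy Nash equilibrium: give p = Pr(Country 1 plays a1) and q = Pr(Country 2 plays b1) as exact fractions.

In a mixed NE each player is indifferent between their pure strategies, so the opponent's mix sets the indifference.
Country 2 indifferent between b1 and b2: p·(-7) + (1−p)·6 = p·2 + (1−p)·5 ⟹ 6 + (-13)p = 5 + (-3)p ⟹ p = 1/10.
Country 1 indifferent between a1 and a2: q·7 + (1−q)·(-4) = q·4 + (1−q)·7 ⟹ (-4) + 11q = 7 + (-3)q ⟹ q = 11/14.

p = 1/10, q = 11/14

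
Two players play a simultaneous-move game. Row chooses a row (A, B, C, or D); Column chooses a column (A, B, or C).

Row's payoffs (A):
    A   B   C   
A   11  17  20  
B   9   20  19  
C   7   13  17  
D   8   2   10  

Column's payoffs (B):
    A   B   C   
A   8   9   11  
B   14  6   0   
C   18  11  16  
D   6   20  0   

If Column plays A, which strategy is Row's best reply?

A

With Column fixed at A, Row's payoffs are: A → 11, B → 9, C → 7, D → 8.
The maximum is 11, achieved by A.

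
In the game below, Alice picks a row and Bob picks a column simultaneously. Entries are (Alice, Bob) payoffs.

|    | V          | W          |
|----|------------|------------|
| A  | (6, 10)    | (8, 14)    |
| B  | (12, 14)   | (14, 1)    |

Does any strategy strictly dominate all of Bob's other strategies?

A strategy is strictly dominant if it gives Bob a strictly higher payoff than every other strategy, against every choice by the opponent.
V is not dominant: against A, W gives 14 > 10.
W is not dominant: against B, V gives 14 > 1.
No single strategy is best against every opponent action.

No strictly dominant strategy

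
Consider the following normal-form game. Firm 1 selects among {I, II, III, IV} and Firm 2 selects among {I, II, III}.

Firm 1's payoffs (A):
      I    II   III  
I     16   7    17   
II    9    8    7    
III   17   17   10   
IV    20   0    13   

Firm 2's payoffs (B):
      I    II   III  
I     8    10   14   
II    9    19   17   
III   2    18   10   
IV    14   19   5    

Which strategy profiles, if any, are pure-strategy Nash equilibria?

Find each player's best response to every opponent strategy; NE are the intersections.
Firm 1's best responses — vs I: IV (payoff 20); vs II: III (payoff 17); vs III: I (payoff 17).
Firm 2's best responses — vs I: III (payoff 14); vs II: II (payoff 19); vs III: II (payoff 18); vs IV: II (payoff 19).
Mutual best responses occur at (I, III) and (III, II); at each, neither player gains by switching.

(I, III) and (III, II)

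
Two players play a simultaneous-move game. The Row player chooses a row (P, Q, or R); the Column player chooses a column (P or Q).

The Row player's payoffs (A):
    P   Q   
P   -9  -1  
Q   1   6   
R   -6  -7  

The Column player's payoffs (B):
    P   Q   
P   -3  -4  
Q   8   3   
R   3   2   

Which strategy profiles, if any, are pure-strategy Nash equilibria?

A profile is a Nash equilibrium when each player is best-responding to the other.
The Row player's best responses — vs P: Q (payoff 1); vs Q: Q (payoff 6).
The Column player's best responses — vs P: P (payoff -3); vs Q: P (payoff 8); vs R: P (payoff 3).
The only mutual best response is (Q, P); neither player gains by switching there.

(Q, P)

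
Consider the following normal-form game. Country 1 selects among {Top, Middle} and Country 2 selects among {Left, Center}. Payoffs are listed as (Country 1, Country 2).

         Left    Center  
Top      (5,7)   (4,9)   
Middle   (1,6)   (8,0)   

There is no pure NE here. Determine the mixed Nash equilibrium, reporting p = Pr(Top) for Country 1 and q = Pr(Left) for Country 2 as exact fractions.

Each player's mixing probability is pinned down by making the *other* player indifferent.
Country 2 indifferent between Left and Center: p·7 + (1−p)·6 = p·9 + (1−p)·0 ⟹ 6 + 1p = 0 + 9p ⟹ p = 3/4.
Country 1 indifferent between Top and Middle: q·5 + (1−q)·4 = q·1 + (1−q)·8 ⟹ 4 + 1q = 8 + (-7)q ⟹ q = 1/2.

p = 3/4, q = 1/2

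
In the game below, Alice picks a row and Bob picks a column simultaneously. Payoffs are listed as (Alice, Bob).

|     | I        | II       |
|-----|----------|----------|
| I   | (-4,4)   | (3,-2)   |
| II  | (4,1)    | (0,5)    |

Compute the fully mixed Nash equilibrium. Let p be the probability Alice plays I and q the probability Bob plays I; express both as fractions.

p = 2/5, q = 3/11

In a mixed NE each player is indifferent between their pure strategies, so the opponent's mix sets the indifference.
Bob indifferent between I and II: p·4 + (1−p)·1 = p·(-2) + (1−p)·5 ⟹ 1 + 3p = 5 + (-7)p ⟹ p = 2/5.
Alice indifferent between I and II: q·(-4) + (1−q)·3 = q·4 + (1−q)·0 ⟹ 3 + (-7)q = 0 + 4q ⟹ q = 3/11.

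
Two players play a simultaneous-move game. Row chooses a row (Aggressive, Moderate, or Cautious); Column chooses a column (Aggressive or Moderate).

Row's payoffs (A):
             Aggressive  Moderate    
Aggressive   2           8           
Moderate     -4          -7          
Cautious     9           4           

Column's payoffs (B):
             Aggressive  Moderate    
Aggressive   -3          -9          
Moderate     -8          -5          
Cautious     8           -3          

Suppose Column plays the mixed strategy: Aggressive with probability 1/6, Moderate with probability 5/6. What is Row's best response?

Aggressive

Row's best reply maximizes expected payoff against the mix.
Aggressive: (1/6)·2 + (5/6)·8 = 7
Moderate: (1/6)·(-4) + (5/6)·(-7) = -13/2
Cautious: (1/6)·9 + (5/6)·4 = 29/6
Highest expected payoff is 7, from Aggressive.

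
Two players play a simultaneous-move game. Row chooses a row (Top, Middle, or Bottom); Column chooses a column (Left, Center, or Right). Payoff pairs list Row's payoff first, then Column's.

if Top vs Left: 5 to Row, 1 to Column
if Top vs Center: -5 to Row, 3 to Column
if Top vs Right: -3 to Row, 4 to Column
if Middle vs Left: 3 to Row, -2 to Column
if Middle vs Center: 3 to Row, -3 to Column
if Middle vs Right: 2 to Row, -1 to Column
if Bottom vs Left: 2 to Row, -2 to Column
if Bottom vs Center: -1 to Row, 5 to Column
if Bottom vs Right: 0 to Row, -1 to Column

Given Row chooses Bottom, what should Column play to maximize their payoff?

Center

With Row fixed at Bottom, Column's payoffs are: Left → -2, Center → 5, Right → -1.
The maximum is 5, achieved by Center.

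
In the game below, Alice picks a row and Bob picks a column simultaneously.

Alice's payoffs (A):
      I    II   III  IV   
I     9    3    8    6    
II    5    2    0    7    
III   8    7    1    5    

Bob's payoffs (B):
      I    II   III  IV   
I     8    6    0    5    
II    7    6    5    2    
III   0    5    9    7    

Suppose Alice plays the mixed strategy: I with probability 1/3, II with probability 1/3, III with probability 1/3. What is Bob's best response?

II

Bob's best reply maximizes expected payoff against the mix.
I: (1/3)·8 + (1/3)·7 + (1/3)·0 = 5
II: (1/3)·6 + (1/3)·6 + (1/3)·5 = 17/3
III: (1/3)·0 + (1/3)·5 + (1/3)·9 = 14/3
IV: (1/3)·5 + (1/3)·2 + (1/3)·7 = 14/3
Highest expected payoff is 17/3, from II.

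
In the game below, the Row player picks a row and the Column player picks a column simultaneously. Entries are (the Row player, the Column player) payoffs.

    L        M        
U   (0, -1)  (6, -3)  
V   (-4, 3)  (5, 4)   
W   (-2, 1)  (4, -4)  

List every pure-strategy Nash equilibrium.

Check mutual best responses: a cell is a NE iff neither player can gain by unilaterally deviating.
The Row player's best responses — vs L: U (payoff 0); vs M: U (payoff 6).
The Column player's best responses — vs U: L (payoff -1); vs V: M (payoff 4); vs W: L (payoff 1).
The only mutual best response is (U, L); neither player gains by switching there.

(U, L)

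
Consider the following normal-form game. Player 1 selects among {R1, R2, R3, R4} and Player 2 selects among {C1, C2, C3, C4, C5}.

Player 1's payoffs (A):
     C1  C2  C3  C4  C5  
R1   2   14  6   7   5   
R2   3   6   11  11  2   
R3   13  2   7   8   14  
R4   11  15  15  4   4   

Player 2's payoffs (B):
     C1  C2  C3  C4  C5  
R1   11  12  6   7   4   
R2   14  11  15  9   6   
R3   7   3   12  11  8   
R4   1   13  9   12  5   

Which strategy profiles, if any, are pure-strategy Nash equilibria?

(R4, C2)

Find each player's best response to every opponent strategy; NE are the intersections.
Player 1's best responses — vs C1: R3 (payoff 13); vs C2: R4 (payoff 15); vs C3: R4 (payoff 15); vs C4: R2 (payoff 11); vs C5: R3 (payoff 14).
Player 2's best responses — vs R1: C2 (payoff 12); vs R2: C3 (payoff 15); vs R3: C3 (payoff 12); vs R4: C2 (payoff 13).
The only mutual best response is (R4, C2); neither player gains by switching there.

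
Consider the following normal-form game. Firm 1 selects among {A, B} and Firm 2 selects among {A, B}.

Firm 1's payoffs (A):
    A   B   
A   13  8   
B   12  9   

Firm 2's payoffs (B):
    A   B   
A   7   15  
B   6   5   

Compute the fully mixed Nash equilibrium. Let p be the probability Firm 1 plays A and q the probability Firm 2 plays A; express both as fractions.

In a mixed NE each player is indifferent between their pure strategies, so the opponent's mix sets the indifference.
Firm 2 indifferent between A and B: p·7 + (1−p)·6 = p·15 + (1−p)·5 ⟹ 6 + 1p = 5 + 10p ⟹ p = 1/9.
Firm 1 indifferent between A and B: q·13 + (1−q)·8 = q·12 + (1−q)·9 ⟹ 8 + 5q = 9 + 3q ⟹ q = 1/2.

p = 1/9, q = 1/2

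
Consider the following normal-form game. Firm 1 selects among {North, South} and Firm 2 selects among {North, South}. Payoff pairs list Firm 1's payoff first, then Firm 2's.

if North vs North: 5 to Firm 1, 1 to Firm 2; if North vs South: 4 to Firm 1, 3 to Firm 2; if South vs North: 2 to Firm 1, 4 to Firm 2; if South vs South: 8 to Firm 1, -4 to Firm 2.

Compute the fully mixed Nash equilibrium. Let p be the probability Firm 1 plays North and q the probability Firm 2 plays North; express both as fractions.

Each player's mixing probability is pinned down by making the *other* player indifferent.
Firm 2 indifferent between North and South: p·1 + (1−p)·4 = p·3 + (1−p)·(-4) ⟹ 4 + (-3)p = (-4) + 7p ⟹ p = 4/5.
Firm 1 indifferent between North and South: q·5 + (1−q)·4 = q·2 + (1−q)·8 ⟹ 4 + 1q = 8 + (-6)q ⟹ q = 4/7.

p = 4/5, q = 4/7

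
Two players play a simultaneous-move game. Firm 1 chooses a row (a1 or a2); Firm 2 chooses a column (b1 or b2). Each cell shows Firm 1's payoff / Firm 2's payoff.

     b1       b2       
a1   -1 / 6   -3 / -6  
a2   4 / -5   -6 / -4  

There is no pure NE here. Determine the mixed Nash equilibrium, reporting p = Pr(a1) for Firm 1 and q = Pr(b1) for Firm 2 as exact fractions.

p = 1/13, q = 3/8

Each player's mixing probability is pinned down by making the *other* player indifferent.
Firm 2 indifferent between b1 and b2: p·6 + (1−p)·(-5) = p·(-6) + (1−p)·(-4) ⟹ (-5) + 11p = (-4) + (-2)p ⟹ p = 1/13.
Firm 1 indifferent between a1 and a2: q·(-1) + (1−q)·(-3) = q·4 + (1−q)·(-6) ⟹ (-3) + 2q = (-6) + 10q ⟹ q = 3/8.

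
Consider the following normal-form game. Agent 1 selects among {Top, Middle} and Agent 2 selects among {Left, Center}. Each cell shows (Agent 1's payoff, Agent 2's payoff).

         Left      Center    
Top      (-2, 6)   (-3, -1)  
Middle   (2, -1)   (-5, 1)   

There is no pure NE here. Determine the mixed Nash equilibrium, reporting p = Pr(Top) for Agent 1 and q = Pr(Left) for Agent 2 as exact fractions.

Each player's mixing probability is pinned down by making the *other* player indifferent.
Agent 2 indifferent between Left and Center: p·6 + (1−p)·(-1) = p·(-1) + (1−p)·1 ⟹ (-1) + 7p = 1 + (-2)p ⟹ p = 2/9.
Agent 1 indifferent between Top and Middle: q·(-2) + (1−q)·(-3) = q·2 + (1−q)·(-5) ⟹ (-3) + 1q = (-5) + 7q ⟹ q = 1/3.

p = 2/9, q = 1/3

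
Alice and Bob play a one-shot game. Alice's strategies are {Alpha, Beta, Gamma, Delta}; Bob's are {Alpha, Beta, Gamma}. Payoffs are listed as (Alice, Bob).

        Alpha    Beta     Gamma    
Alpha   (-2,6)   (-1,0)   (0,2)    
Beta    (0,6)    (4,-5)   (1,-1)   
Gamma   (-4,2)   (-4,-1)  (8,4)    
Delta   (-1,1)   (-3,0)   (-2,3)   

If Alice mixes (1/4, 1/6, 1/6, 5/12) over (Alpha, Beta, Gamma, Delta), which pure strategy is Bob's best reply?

Alpha

Bob's best reply maximizes expected payoff against the mix.
Alpha: (1/4)·6 + (1/6)·6 + (1/6)·2 + (5/12)·1 = 13/4
Beta: (1/4)·0 + (1/6)·(-5) + (1/6)·(-1) + (5/12)·0 = -1
Gamma: (1/4)·2 + (1/6)·(-1) + (1/6)·4 + (5/12)·3 = 9/4
Highest expected payoff is 13/4, from Alpha.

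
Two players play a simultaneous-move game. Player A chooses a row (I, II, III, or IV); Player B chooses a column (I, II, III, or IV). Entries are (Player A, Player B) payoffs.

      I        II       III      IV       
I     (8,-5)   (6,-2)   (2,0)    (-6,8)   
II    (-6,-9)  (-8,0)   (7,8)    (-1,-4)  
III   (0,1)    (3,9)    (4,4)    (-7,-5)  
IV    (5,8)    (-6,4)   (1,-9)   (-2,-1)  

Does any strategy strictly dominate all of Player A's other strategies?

Check whether one of Player A's strategies beats all alternatives regardless of what the opponent does.
I is not dominant: against III, II gives 7 > 2.
II is not dominant: against I, I gives 8 > -6.
III is not dominant: against I, I gives 8 > 0.
IV is not dominant: against I, I gives 8 > 5.
No single strategy is best against every opponent action.

No strictly dominant strategy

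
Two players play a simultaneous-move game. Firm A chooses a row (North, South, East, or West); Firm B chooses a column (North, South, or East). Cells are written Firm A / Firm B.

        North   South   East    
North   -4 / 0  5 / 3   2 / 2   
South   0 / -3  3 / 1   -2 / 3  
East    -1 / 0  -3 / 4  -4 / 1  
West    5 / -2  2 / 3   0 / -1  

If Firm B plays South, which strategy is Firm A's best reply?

With Firm B fixed at South, Firm A's payoffs are: North → 5, South → 3, East → -3, West → 2.
The maximum is 5, achieved by North.

North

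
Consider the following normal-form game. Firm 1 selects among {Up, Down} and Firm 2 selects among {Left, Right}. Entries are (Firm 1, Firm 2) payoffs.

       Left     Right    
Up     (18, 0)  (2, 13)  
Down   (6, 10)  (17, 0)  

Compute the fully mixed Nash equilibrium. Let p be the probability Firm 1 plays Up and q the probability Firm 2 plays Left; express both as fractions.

p = 10/23, q = 5/9

Each player's mixing probability is pinned down by making the *other* player indifferent.
Firm 2 indifferent between Left and Right: p·0 + (1−p)·10 = p·13 + (1−p)·0 ⟹ 10 + (-10)p = 0 + 13p ⟹ p = 10/23.
Firm 1 indifferent between Up and Down: q·18 + (1−q)·2 = q·6 + (1−q)·17 ⟹ 2 + 16q = 17 + (-11)q ⟹ q = 5/9.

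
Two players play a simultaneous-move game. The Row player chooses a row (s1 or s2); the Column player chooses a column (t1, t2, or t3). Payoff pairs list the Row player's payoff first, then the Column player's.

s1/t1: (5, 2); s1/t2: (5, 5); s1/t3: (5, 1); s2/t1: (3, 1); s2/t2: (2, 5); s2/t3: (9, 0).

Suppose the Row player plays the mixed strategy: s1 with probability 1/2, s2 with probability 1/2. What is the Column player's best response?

t2

The Column player's best reply maximizes expected payoff against the mix.
t1: (1/2)·2 + (1/2)·1 = 3/2
t2: (1/2)·5 + (1/2)·5 = 5
t3: (1/2)·1 + (1/2)·0 = 1/2
Highest expected payoff is 5, from t2.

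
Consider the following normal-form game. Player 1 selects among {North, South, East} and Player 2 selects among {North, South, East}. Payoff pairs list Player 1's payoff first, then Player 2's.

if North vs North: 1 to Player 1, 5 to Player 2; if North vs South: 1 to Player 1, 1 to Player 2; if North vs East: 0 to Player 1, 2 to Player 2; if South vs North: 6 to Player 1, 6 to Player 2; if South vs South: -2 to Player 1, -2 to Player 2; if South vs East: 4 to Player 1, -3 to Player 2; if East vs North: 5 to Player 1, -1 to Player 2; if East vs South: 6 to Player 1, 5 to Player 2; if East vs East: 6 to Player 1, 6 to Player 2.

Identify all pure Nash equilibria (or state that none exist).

Check mutual best responses: a cell is a NE iff neither player can gain by unilaterally deviating.
Player 1's best responses — vs North: South (payoff 6); vs South: East (payoff 6); vs East: East (payoff 6).
Player 2's best responses — vs North: North (payoff 5); vs South: North (payoff 6); vs East: East (payoff 6).
Mutual best responses occur at (South, North) and (East, East); at each, neither player gains by switching.

(South, North) and (East, East)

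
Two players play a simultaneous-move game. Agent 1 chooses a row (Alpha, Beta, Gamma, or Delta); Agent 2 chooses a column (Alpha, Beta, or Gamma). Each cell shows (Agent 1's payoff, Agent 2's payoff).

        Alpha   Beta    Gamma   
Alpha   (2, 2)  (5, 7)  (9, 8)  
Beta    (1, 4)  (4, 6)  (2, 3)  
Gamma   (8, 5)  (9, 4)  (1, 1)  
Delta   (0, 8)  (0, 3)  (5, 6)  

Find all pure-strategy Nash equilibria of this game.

(Alpha, Gamma) and (Gamma, Alpha)

Find each player's best response to every opponent strategy; NE are the intersections.
Agent 1's best responses — vs Alpha: Gamma (payoff 8); vs Beta: Gamma (payoff 9); vs Gamma: Alpha (payoff 9).
Agent 2's best responses — vs Alpha: Gamma (payoff 8); vs Beta: Beta (payoff 6); vs Gamma: Alpha (payoff 5); vs Delta: Alpha (payoff 8).
Mutual best responses occur at (Alpha, Gamma) and (Gamma, Alpha); at each, neither player gains by switching.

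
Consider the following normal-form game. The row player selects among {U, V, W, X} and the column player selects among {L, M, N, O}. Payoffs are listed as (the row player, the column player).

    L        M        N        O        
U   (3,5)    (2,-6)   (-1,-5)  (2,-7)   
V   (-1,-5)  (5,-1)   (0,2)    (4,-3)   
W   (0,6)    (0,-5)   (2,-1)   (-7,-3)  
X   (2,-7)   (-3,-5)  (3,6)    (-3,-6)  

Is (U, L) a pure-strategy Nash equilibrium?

Holding the column player at L: the row player gets 3 from U, versus -1 from V, 0 from W, 2 from X. No profitable deviation for the row player.
Holding the row player at U: the column player gets 5 from L, versus -6 from M, -5 from N, -7 from O. No profitable deviation for the column player either.

Yes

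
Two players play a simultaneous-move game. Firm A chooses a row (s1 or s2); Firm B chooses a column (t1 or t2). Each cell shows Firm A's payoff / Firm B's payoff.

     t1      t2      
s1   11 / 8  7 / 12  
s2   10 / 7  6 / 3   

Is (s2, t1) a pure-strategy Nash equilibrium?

Holding Firm B at t1: Firm A gets 10 from s2 but could get 11 by switching to s1. Firm A has a profitable deviation.

No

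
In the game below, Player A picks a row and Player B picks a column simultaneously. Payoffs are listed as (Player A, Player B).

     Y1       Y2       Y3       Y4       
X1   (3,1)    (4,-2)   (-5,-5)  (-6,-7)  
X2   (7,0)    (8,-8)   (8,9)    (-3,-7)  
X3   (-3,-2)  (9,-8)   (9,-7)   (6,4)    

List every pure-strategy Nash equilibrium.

Find each player's best response to every opponent strategy; NE are the intersections.
Player A's best responses — vs Y1: X2 (payoff 7); vs Y2: X3 (payoff 9); vs Y3: X3 (payoff 9); vs Y4: X3 (payoff 6).
Player B's best responses — vs X1: Y1 (payoff 1); vs X2: Y3 (payoff 9); vs X3: Y4 (payoff 4).
The only mutual best response is (X3, Y4); neither player gains by switching there.

(X3, Y4)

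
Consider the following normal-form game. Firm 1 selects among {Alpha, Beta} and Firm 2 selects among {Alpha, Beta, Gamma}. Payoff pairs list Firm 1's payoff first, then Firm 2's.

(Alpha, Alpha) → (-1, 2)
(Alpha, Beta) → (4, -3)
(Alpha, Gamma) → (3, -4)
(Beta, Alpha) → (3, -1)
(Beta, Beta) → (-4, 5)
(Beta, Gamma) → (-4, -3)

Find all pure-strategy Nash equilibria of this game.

Find each player's best response to every opponent strategy; NE are the intersections.
Firm 1's best responses — vs Alpha: Beta (payoff 3); vs Beta: Alpha (payoff 4); vs Gamma: Alpha (payoff 3).
Firm 2's best responses — vs Alpha: Alpha (payoff 2); vs Beta: Beta (payoff 5).
No cell has both players best-responding. For instance, Firm 1's best reply to Alpha is Beta, but against Beta Firm 2 prefers Beta over Alpha.

No pure-strategy Nash equilibrium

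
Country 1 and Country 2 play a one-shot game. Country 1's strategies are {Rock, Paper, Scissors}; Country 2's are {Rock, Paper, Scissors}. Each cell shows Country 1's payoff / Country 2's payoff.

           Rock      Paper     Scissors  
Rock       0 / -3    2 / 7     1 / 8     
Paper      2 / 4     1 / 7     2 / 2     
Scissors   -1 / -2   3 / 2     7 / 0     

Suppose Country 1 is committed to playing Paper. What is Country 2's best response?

With Country 1 fixed at Paper, Country 2's payoffs are: Rock → 4, Paper → 7, Scissors → 2.
The maximum is 7, achieved by Paper.

Paper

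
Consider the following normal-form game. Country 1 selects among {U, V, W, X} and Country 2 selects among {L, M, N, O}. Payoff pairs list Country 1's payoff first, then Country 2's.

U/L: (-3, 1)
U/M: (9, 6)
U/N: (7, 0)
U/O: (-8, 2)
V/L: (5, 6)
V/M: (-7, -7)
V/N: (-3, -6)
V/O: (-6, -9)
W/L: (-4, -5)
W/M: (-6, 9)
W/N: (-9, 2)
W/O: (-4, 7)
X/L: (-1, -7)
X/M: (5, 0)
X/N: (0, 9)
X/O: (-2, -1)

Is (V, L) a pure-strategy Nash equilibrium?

Holding Country 2 at L: Country 1 gets 5 from V, versus -3 from U, -4 from W, -1 from X. No profitable deviation for Country 1.
Holding Country 1 at V: Country 2 gets 6 from L, versus -7 from M, -6 from N, -9 from O. No profitable deviation for Country 2 either.

Yes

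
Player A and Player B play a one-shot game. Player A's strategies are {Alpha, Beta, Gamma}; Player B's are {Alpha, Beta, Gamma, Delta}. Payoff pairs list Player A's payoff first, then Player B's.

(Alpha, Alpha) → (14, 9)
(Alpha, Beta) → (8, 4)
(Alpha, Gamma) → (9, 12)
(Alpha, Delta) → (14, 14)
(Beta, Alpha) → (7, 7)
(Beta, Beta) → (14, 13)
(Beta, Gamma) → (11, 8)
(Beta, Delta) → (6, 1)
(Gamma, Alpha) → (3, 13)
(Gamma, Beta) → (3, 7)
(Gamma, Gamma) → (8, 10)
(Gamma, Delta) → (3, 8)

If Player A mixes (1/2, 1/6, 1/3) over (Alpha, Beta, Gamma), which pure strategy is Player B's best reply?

Gamma

Player B's best reply maximizes expected payoff against the mix.
Alpha: (1/2)·9 + (1/6)·7 + (1/3)·13 = 10
Beta: (1/2)·4 + (1/6)·13 + (1/3)·7 = 13/2
Gamma: (1/2)·12 + (1/6)·8 + (1/3)·10 = 32/3
Delta: (1/2)·14 + (1/6)·1 + (1/3)·8 = 59/6
Highest expected payoff is 32/3, from Gamma.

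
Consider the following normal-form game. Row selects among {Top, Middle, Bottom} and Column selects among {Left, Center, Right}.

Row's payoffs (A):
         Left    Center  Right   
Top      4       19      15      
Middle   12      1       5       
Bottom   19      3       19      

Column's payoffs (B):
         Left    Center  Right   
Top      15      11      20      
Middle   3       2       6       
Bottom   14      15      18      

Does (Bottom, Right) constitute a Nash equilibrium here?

Yes

Holding Column at Right: Row gets 19 from Bottom, versus 15 from Top, 5 from Middle. No profitable deviation for Row.
Holding Row at Bottom: Column gets 18 from Right, versus 14 from Left, 15 from Center. No profitable deviation for Column either.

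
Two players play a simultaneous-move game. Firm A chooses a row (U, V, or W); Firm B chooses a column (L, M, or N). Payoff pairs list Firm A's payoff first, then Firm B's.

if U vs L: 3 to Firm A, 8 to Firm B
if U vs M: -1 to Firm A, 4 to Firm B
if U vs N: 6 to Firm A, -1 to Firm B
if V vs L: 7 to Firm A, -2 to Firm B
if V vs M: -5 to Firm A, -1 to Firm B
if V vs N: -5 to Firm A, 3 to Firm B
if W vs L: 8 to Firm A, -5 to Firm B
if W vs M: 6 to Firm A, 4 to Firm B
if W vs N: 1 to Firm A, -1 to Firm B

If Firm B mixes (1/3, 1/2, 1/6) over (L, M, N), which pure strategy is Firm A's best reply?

Firm A's best reply maximizes expected payoff against the mix.
U: (1/3)·3 + (1/2)·(-1) + (1/6)·6 = 3/2
V: (1/3)·7 + (1/2)·(-5) + (1/6)·(-5) = -1
W: (1/3)·8 + (1/2)·6 + (1/6)·1 = 35/6
Highest expected payoff is 35/6, from W.

W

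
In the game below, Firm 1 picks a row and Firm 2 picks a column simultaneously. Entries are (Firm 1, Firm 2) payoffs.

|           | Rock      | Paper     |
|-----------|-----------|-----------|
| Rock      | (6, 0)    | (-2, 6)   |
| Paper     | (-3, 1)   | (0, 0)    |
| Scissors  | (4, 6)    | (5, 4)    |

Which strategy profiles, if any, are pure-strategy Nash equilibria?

Check mutual best responses: a cell is a NE iff neither player can gain by unilaterally deviating.
Firm 1's best responses — vs Rock: Rock (payoff 6); vs Paper: Scissors (payoff 5).
Firm 2's best responses — vs Rock: Paper (payoff 6); vs Paper: Rock (payoff 1); vs Scissors: Rock (payoff 6).
No cell has both players best-responding. For instance, Firm 1's best reply to Paper is Scissors, but against Scissors Firm 2 prefers Rock over Paper.

There is no pure-strategy Nash equilibrium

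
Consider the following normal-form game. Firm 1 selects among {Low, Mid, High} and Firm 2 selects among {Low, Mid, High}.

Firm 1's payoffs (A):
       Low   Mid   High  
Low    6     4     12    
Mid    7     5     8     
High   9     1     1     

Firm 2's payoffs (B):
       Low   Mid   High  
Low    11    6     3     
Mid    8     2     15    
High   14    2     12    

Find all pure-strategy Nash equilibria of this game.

(High, Low)

Check mutual best responses: a cell is a NE iff neither player can gain by unilaterally deviating.
Firm 1's best responses — vs Low: High (payoff 9); vs Mid: Mid (payoff 5); vs High: Low (payoff 12).
Firm 2's best responses — vs Low: Low (payoff 11); vs Mid: High (payoff 15); vs High: Low (payoff 14).
The only mutual best response is (High, Low); neither player gains by switching there.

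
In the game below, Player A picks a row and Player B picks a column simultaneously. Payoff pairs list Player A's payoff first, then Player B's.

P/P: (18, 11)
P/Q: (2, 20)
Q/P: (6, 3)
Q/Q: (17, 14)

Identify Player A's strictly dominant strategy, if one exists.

No strictly dominant strategy

A strategy is strictly dominant if it gives Player A a strictly higher payoff than every other strategy, against every choice by the opponent.
P is not dominant: against Q, Q gives 17 > 2.
Q is not dominant: against P, P gives 18 > 6.
No single strategy is best against every opponent action.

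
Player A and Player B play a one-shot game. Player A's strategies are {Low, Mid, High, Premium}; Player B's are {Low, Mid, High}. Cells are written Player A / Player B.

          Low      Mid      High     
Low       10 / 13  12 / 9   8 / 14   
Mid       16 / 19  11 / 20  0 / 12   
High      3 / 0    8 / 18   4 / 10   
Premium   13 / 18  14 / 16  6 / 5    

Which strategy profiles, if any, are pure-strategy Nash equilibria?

Check mutual best responses: a cell is a NE iff neither player can gain by unilaterally deviating.
Player A's best responses — vs Low: Mid (payoff 16); vs Mid: Premium (payoff 14); vs High: Low (payoff 8).
Player B's best responses — vs Low: High (payoff 14); vs Mid: Mid (payoff 20); vs High: Mid (payoff 18); vs Premium: Low (payoff 18).
The only mutual best response is (Low, High); neither player gains by switching there.

(Low, High)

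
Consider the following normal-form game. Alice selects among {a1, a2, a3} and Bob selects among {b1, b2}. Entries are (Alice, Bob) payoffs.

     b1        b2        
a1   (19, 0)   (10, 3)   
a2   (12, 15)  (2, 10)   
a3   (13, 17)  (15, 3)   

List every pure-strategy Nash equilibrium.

No pure-strategy Nash equilibrium

A profile is a Nash equilibrium when each player is best-responding to the other.
Alice's best responses — vs b1: a1 (payoff 19); vs b2: a3 (payoff 15).
Bob's best responses — vs a1: b2 (payoff 3); vs a2: b1 (payoff 15); vs a3: b1 (payoff 17).
No cell has both players best-responding. For instance, Alice's best reply to b1 is a1, but against a1 Bob prefers b2 over b1.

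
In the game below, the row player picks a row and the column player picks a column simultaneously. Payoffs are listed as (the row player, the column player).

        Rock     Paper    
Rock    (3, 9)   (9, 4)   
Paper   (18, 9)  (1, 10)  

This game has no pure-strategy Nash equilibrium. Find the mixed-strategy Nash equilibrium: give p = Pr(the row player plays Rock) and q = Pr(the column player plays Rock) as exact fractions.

p = 1/6, q = 8/23

In a mixed NE each player is indifferent between their pure strategies, so the opponent's mix sets the indifference.
The column player indifferent between Rock and Paper: p·9 + (1−p)·9 = p·4 + (1−p)·10 ⟹ 9 + 0p = 10 + (-6)p ⟹ p = 1/6.
The row player indifferent between Rock and Paper: q·3 + (1−q)·9 = q·18 + (1−q)·1 ⟹ 9 + (-6)q = 1 + 17q ⟹ q = 8/23.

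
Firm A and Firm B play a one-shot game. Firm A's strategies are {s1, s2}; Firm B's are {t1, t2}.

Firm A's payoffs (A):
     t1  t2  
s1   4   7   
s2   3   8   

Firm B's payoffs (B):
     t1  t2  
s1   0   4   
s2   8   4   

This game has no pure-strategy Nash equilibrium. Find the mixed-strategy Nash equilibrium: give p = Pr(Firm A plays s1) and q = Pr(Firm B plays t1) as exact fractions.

p = 1/2, q = 1/2

In a mixed NE each player is indifferent between their pure strategies, so the opponent's mix sets the indifference.
Firm B indifferent between t1 and t2: p·0 + (1−p)·8 = p·4 + (1−p)·4 ⟹ 8 + (-8)p = 4 + 0p ⟹ p = 1/2.
Firm A indifferent between s1 and s2: q·4 + (1−q)·7 = q·3 + (1−q)·8 ⟹ 7 + (-3)q = 8 + (-5)q ⟹ q = 1/2.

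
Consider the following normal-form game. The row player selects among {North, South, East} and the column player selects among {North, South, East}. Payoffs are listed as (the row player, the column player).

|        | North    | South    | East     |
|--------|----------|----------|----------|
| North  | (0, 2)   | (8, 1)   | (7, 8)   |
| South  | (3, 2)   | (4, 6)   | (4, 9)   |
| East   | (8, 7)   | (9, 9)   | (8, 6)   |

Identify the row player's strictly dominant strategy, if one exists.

East

A strategy is strictly dominant if it gives the row player a strictly higher payoff than every other strategy, against every choice by the opponent.
East strictly dominates: vs North: 8 > each of {0, 3}; vs South: 9 > each of {8, 4}; vs East: 8 > each of {7, 4}.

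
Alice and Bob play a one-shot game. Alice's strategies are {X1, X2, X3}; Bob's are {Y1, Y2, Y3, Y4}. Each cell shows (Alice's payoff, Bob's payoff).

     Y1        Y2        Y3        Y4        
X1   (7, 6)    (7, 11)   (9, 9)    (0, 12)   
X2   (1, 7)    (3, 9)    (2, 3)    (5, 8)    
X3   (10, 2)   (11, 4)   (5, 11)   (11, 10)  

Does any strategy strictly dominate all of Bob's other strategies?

No strictly dominant strategy

A strategy is strictly dominant if it gives Bob a strictly higher payoff than every other strategy, against every choice by the opponent.
Y1 is not dominant: against X1, Y2 gives 11 > 6.
Y2 is not dominant: against X1, Y4 gives 12 > 11.
Y3 is not dominant: against X1, Y2 gives 11 > 9.
Y4 is not dominant: against X2, Y2 gives 9 > 8.
No single strategy is best against every opponent action.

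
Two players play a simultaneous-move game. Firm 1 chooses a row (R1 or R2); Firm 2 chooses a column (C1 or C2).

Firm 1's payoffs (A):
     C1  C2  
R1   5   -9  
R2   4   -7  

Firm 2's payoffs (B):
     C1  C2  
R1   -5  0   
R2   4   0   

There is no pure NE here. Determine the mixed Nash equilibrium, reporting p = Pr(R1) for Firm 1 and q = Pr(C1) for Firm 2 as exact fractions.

p = 4/9, q = 2/3

Each player's mixing probability is pinned down by making the *other* player indifferent.
Firm 2 indifferent between C1 and C2: p·(-5) + (1−p)·4 = p·0 + (1−p)·0 ⟹ 4 + (-9)p = 0 + 0p ⟹ p = 4/9.
Firm 1 indifferent between R1 and R2: q·5 + (1−q)·(-9) = q·4 + (1−q)·(-7) ⟹ (-9) + 14q = (-7) + 11q ⟹ q = 2/3.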